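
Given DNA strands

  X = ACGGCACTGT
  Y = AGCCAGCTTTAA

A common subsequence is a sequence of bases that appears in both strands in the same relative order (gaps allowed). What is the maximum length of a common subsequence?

7

Let dp[i][j] be the LCS length of the first i bases of X and the first j bases of Y. dp[i][j] = dp[i-1][j-1]+1 when the i-th and j-th bases match, else max(dp[i-1][j], dp[i][j-1]).
    ·  A  G  C  C  A  G  C  T  T  T  A  A
 ·  0  0  0  0  0  0  0  0  0  0  0  0  0
 A  0  1  1  1  1  1  1  1  1  1  1  1  1
 C  0  1  1  2  2  2  2  2  2  2  2  2  2
 G  0  1  2  2  2  2  3  3  3  3  3  3  3
 G  0  1  2  2  2  2  3  3  3  3  3  3  3
 C  0  1  2  3  3  3  3  4  4  4  4  4  4
 A  0  1  2  3  3  4  4  4  4  4  4  5  5
 C  0  1  2  3  4  4  4  5  5  5  5  5  5
 T  0  1  2  3  4  4  4  5  6  6  6  6  6
 G  0  1  2  3  4  4  5  5  6  6  6  6  6
 T  0  1  2  3  4  4  5  5  6  7  7  7  7
dp[10][12] = 7. One LCS (by backtracking along matches): ACCACTT.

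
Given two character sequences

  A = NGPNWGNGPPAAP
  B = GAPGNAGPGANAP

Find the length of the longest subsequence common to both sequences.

Match G at A[2]=B[1], P at A[3]=B[3], G at A[6]=B[4], N at A[7]=B[5], G at A[8]=B[7], P at A[9]=B[8], A at A[11]=B[10], A at A[12]=B[12], P at A[13]=B[13] — 9 characters in the same relative order in both, and the DP table's final entry dp[13][13] is also 9, so no common subsequence is longer.

9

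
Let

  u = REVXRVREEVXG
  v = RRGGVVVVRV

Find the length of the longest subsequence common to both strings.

Pick R at u[1]=v[2], then V at u[3]=v[7], then V at u[6]=v[8], then R at u[7]=v[9], then V at u[10]=v[10]; all 5 characters appear in both, in order. The LCS DP gives dp[12][10] = 5, so this is optimal.

5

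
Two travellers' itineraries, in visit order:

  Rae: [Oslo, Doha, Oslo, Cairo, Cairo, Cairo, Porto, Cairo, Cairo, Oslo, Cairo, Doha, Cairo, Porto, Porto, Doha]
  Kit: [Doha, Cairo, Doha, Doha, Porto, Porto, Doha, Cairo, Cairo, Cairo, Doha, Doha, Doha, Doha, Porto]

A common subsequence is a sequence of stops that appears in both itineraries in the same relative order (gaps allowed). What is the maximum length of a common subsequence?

Pick Doha (Rae #2, Kit #1) → Cairo (Rae #4, Kit #2) → Porto (Rae #7, Kit #6) → Cairo (Rae #8, Kit #8) → Cairo (Rae #9, Kit #9) → Cairo (Rae #11, Kit #10) → Doha (Rae #12, Kit #14) → Porto (Rae #15, Kit #15); all 8 stops appear in both, in order, and the DP table's final entry dp[16][15] is also 8, so no common subsequence is longer.

8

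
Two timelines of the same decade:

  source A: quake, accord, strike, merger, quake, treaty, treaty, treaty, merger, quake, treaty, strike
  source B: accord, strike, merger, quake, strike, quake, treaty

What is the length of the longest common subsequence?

Match accord (source A #2, source B #1), strike (source A #3, source B #2), merger (source A #4, source B #3), quake (source A #5, source B #4), quake (source A #10, source B #6), treaty (source A #11, source B #7) — 6 events in the same relative order in both. The LCS DP gives dp[12][7] = 6, so this is optimal.

6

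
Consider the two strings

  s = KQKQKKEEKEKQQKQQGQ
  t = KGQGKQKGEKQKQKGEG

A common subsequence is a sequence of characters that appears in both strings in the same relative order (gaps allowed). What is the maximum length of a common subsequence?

11

Match K (s #1, t #1), then Q (s #2, t #3), then K (s #3, t #5), then Q (s #4, t #6), then K (s #5, t #7), then E (s #8, t #9), then K (s #9, t #10), then K (s #11, t #12), then Q (s #13, t #13), then K (s #14, t #14), then G (s #17, t #17) — 11 characters in the same relative order in both. Since dp[18][17] = 11, nothing longer is possible.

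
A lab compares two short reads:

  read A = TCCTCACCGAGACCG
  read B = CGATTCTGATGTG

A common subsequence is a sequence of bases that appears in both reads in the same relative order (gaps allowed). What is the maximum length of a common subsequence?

7

Pick T at read A[1]=read B[5]; then C at read A[3]=read B[6]; then T at read A[4]=read B[7]; then G at read A[9]=read B[8]; then A at read A[10]=read B[9]; then G at read A[11]=read B[11]; then G at read A[15]=read B[13]; all 7 bases appear in both, in order. The LCS DP gives dp[15][13] = 7, so this is optimal.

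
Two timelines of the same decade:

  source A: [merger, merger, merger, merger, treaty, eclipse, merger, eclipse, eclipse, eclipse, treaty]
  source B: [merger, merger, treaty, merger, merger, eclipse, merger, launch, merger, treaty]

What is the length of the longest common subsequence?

One common subsequence of length 7: merger [1,1], merger [2,2], merger [3,4], merger [4,5], eclipse [6,6], merger [7,9], treaty [11,10]. The LCS DP gives dp[11][10] = 7, so this is optimal.

7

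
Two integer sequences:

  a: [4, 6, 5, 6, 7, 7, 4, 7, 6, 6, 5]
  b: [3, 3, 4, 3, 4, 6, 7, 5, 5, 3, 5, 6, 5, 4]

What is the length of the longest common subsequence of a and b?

Match 4 (a #1, b #5); then 6 (a #2, b #6); then 5 (a #3, b #11); then 6 (a #4, b #12); then 4 (a #7, b #14) — 5 values in the same relative order in both, and the DP table's final entry dp[11][14] is also 5, so no common subsequence is longer.

5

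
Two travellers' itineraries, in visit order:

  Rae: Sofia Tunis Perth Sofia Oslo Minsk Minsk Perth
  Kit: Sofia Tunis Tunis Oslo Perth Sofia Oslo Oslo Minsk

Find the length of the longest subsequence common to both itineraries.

Match Sofia (Rae #1, Kit #1) → Tunis (Rae #2, Kit #3) → Perth (Rae #3, Kit #5) → Sofia (Rae #4, Kit #6) → Oslo (Rae #5, Kit #8) → Minsk (Rae #7, Kit #9) — 6 stops in the same relative order in both, and the DP table's final entry dp[8][9] is also 6, so no common subsequence is longer.

6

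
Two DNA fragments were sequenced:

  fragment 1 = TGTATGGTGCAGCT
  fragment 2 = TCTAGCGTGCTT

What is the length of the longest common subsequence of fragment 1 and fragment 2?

Taking T (fragment 1 #1, fragment 2 #1), T (fragment 1 #3, fragment 2 #3), A (fragment 1 #4, fragment 2 #4), G (fragment 1 #6, fragment 2 #5), G (fragment 1 #7, fragment 2 #7), T (fragment 1 #8, fragment 2 #8), G (fragment 1 #9, fragment 2 #9), C (fragment 1 #10, fragment 2 #10), T (fragment 1 #14, fragment 2 #12) gives a common subsequence of length 9. dp[14][12] = 9 confirms this is the maximum.

9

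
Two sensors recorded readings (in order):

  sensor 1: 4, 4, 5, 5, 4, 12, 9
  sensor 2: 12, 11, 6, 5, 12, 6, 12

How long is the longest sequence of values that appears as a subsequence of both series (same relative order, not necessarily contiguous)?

2

Match 5 at sensor 1[3]=sensor 2[4]; then 12 at sensor 1[6]=sensor 2[7] — 2 values in the same relative order in both. dp[7][7] = 2 confirms this is the maximum.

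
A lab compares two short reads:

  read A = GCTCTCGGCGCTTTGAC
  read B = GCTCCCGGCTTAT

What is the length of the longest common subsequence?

11

Match G (read A #1, read B #1), then C (read A #2, read B #2), then T (read A #3, read B #3), then C (read A #4, read B #5), then C (read A #6, read B #6), then G (read A #8, read B #7), then G (read A #10, read B #8), then C (read A #11, read B #9), then T (read A #12, read B #10), then T (read A #13, read B #11), then T (read A #14, read B #13) — 11 bases in the same relative order in both. dp[17][13] = 11 confirms this is the maximum.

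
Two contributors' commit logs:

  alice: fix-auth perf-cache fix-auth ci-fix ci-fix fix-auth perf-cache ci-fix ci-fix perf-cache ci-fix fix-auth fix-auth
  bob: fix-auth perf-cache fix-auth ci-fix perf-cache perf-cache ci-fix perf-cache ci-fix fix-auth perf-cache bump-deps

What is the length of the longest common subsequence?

9

Pick fix-auth [1,1], then perf-cache [2,2], then fix-auth [3,3], then ci-fix [4,4], then perf-cache [7,6], then ci-fix [9,7], then perf-cache [10,8], then ci-fix [11,9], then fix-auth [12,10]; all 9 commits appear in both, in order. Since dp[13][12] = 9, nothing longer is possible.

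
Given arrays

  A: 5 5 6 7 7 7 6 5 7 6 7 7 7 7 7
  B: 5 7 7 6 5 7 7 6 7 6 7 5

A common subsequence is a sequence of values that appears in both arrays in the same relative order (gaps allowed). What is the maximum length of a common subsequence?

Taking 5 (A #2, B #1), 7 (A #5, B #2), 7 (A #6, B #3), 6 (A #7, B #4), 5 (A #8, B #5), 7 (A #9, B #7), 6 (A #10, B #8), 7 (A #11, B #9), 7 (A #12, B #11) gives a common subsequence of length 9, and the DP table's final entry dp[15][12] is also 9, so no common subsequence is longer.

9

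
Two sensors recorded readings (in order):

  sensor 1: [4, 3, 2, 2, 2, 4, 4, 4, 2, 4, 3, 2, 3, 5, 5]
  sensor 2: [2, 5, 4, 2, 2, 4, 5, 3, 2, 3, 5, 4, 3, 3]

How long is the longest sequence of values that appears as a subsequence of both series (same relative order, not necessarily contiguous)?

Match 4 [1,3], then 2 [4,4], then 2 [5,5], then 4 [6,6], then 2 [9,9], then 4 [10,12], then 3 [11,13], then 3 [13,14] — 8 values in the same relative order in both. Since dp[15][14] = 8, nothing longer is possible.

8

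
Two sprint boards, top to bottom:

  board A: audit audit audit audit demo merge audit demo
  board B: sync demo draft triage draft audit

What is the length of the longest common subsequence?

2

Taking demo [5,2]; then audit [7,6] gives a common subsequence of length 2. The LCS DP gives dp[8][6] = 2, so this is optimal.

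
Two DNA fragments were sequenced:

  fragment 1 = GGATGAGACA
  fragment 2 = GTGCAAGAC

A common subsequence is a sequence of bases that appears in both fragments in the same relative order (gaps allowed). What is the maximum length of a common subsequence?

7

Taking G at fragment 1[1]=fragment 2[1]; then G at fragment 1[2]=fragment 2[3]; then A at fragment 1[3]=fragment 2[5]; then A at fragment 1[6]=fragment 2[6]; then G at fragment 1[7]=fragment 2[7]; then A at fragment 1[8]=fragment 2[8]; then C at fragment 1[9]=fragment 2[9] gives a common subsequence of length 7. The LCS DP gives dp[10][9] = 7, so this is optimal.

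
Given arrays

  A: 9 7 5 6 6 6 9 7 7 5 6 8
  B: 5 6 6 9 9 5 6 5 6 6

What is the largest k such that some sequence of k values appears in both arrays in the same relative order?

Let dp[i][j] be the LCS length of the first i values of A and the first j values of B. dp[i][j] = dp[i-1][j-1]+1 when the i-th and j-th values match, else max(dp[i-1][j], dp[i][j-1]).
    ·  5  6  6  9  9  5  6  5  6  6
 ·  0  0  0  0  0  0  0  0  0  0  0
 9  0  0  0  0  1  1  1  1  1  1  1
 7  0  0  0  0  1  1  1  1  1  1  1
 5  0  1  1  1  1  1  2  2  2  2  2
 6  0  1  2  2  2  2  2  3  3  3  3
 6  0  1  2  3  3  3  3  3  3  4  4
 6  0  1  2  3  3  3  3  4  4  4  5
 9  0  1  2  3  4  4  4  4  4  4  5
 7  0  1  2  3  4  4  4  4  4  4  5
 7  0  1  2  3  4  4  4  4  4  4  5
 5  0  1  2  3  4  4  5  5  5  5  5
 6  0  1  2  3  4  4  5  6  6  6  6
 8  0  1  2  3  4  4  5  6  6  6  6
dp[12][10] = 6. One LCS (by backtracking along matches): 5, 6, 6, 6, 5, 6.

6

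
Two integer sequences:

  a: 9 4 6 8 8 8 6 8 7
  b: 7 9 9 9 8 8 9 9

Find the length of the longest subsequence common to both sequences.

Taking 9 [1,4], then 8 [4,5], then 8 [5,6] gives a common subsequence of length 3. Since dp[9][8] = 3, nothing longer is possible.

3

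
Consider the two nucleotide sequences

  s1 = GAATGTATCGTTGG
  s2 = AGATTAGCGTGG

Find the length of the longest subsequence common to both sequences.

10

Match G (s1 #1, s2 #2) → A (s1 #3, s2 #3) → T (s1 #4, s2 #4) → T (s1 #6, s2 #5) → A (s1 #7, s2 #6) → C (s1 #9, s2 #8) → G (s1 #10, s2 #9) → T (s1 #12, s2 #10) → G (s1 #13, s2 #11) → G (s1 #14, s2 #12) — 10 bases in the same relative order in both. The LCS DP gives dp[14][12] = 10, so this is optimal.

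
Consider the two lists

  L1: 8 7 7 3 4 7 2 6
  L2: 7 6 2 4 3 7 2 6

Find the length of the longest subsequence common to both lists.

5

Taking 7 [2,1] → 3 [4,5] → 7 [6,6] → 2 [7,7] → 6 [8,8] gives a common subsequence of length 5. The LCS DP gives dp[8][8] = 5, so this is optimal.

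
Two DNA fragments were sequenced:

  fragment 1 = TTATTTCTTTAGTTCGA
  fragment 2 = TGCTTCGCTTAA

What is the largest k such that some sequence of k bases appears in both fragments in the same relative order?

8

One common subsequence of length 8: T (fragment 1 #1, fragment 2 #1) → T (fragment 1 #2, fragment 2 #4) → T (fragment 1 #4, fragment 2 #5) → C (fragment 1 #7, fragment 2 #8) → T (fragment 1 #9, fragment 2 #9) → T (fragment 1 #10, fragment 2 #10) → A (fragment 1 #11, fragment 2 #11) → A (fragment 1 #17, fragment 2 #12), and the DP table's final entry dp[17][12] is also 8, so no common subsequence is longer.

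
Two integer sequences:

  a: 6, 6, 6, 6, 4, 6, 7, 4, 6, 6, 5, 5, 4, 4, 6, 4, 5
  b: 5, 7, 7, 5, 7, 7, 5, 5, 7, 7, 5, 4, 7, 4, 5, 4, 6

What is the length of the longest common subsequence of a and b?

6

Taking 4 (a #5, b #12); then 7 (a #7, b #13); then 4 (a #8, b #14); then 5 (a #12, b #15); then 4 (a #14, b #16); then 6 (a #15, b #17) gives a common subsequence of length 6. dp[17][17] = 6 confirms this is the maximum.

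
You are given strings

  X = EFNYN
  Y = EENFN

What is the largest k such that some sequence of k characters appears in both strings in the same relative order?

3

Taking E (X #1, Y #2); then F (X #2, Y #4); then N (X #5, Y #5) gives a common subsequence of length 3. The LCS DP gives dp[5][5] = 3, so this is optimal.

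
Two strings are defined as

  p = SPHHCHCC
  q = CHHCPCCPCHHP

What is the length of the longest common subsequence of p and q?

One common subsequence of length 5: H (p #3, q #2), then H (p #4, q #3), then C (p #5, q #6), then C (p #7, q #7), then C (p #8, q #9). dp[8][12] = 5 confirms this is the maximum.

5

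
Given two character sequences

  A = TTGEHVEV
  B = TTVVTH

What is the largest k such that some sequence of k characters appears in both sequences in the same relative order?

Taking T (A #1, B #1) → T (A #2, B #2) → V (A #6, B #3) → V (A #8, B #4) gives a common subsequence of length 4. Since dp[8][6] = 4, nothing longer is possible.

4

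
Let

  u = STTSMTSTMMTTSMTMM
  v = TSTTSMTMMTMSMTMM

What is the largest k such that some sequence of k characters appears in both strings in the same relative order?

Taking S at u[1]=v[2], T at u[2]=v[3], T at u[3]=v[4], S at u[4]=v[5], M at u[5]=v[6], T at u[8]=v[7], M at u[9]=v[8], M at u[10]=v[9], T at u[11]=v[10], S at u[13]=v[12], M at u[14]=v[13], T at u[15]=v[14], M at u[16]=v[15], M at u[17]=v[16] gives a common subsequence of length 14, and the DP table's final entry dp[17][16] is also 14, so no common subsequence is longer.

14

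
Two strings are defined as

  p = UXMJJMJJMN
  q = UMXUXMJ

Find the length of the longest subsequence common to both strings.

4

Let dp[i][j] be the LCS length of the first i characters of p and the first j characters of q. dp[i][j] = dp[i-1][j-1]+1 when the i-th and j-th characters match, else max(dp[i-1][j], dp[i][j-1]).
    ·  U  M  X  U  X  M  J
 ·  0  0  0  0  0  0  0  0
 U  0  1  1  1  1  1  1  1
 X  0  1  1  2  2  2  2  2
 M  0  1  2  2  2  2  3  3
 J  0  1  2  2  2  2  3  4
 J  0  1  2  2  2  2  3  4
 M  0  1  2  2  2  2  3  4
 J  0  1  2  2  2  2  3  4
 J  0  1  2  2  2  2  3  4
 M  0  1  2  2  2  2  3  4
 N  0  1  2  2  2  2  3  4
dp[10][7] = 4. One LCS (by backtracking along matches): UXMJ.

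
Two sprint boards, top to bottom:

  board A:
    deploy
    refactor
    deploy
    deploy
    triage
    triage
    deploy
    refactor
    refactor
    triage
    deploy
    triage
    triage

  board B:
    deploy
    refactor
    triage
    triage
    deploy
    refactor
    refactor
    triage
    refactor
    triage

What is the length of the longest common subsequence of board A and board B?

9

Taking deploy at board A[1]=board B[1] → refactor at board A[2]=board B[2] → triage at board A[5]=board B[3] → triage at board A[6]=board B[4] → deploy at board A[7]=board B[5] → refactor at board A[8]=board B[6] → refactor at board A[9]=board B[7] → triage at board A[10]=board B[8] → triage at board A[13]=board B[10] gives a common subsequence of length 9. dp[13][10] = 9 confirms this is the maximum.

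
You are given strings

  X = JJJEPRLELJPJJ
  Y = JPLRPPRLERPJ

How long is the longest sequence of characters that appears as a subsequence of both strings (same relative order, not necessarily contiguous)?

7

Match J (X #1, Y #1); then P (X #5, Y #6); then R (X #6, Y #7); then L (X #7, Y #8); then E (X #8, Y #9); then P (X #11, Y #11); then J (X #13, Y #12) — 7 characters in the same relative order in both. The LCS DP gives dp[13][12] = 7, so this is optimal.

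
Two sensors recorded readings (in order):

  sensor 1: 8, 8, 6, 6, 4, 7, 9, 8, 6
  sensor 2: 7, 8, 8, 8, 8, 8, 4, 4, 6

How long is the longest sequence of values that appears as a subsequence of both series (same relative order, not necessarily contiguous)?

One common subsequence of length 4: 8 [1,5], 8 [2,6], 4 [5,8], 6 [9,9], and the DP table's final entry dp[9][9] is also 4, so no common subsequence is longer.

4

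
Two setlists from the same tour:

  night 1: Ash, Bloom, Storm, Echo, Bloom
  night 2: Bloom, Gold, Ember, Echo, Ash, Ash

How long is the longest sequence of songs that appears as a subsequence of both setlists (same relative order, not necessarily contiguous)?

Match Bloom [2,1]; then Echo [4,4] — 2 songs in the same relative order in both. dp[5][6] = 2 confirms this is the maximum.

2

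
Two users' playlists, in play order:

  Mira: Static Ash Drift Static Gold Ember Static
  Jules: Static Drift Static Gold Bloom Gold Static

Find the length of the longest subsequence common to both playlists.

One common subsequence of length 5: Static (Mira #1, Jules #1); then Drift (Mira #3, Jules #2); then Static (Mira #4, Jules #3); then Gold (Mira #5, Jules #6); then Static (Mira #7, Jules #7). Since dp[7][7] = 5, nothing longer is possible.

5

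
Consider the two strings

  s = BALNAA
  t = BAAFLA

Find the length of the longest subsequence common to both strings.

Taking B [1,1]; then A [2,3]; then L [3,5]; then A [6,6] gives a common subsequence of length 4. dp[6][6] = 4 confirms this is the maximum.

4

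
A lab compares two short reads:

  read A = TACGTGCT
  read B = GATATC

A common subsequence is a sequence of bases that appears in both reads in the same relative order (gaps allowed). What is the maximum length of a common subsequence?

Match T [1,3], then A [2,4], then T [5,5], then C [7,6] — 4 bases in the same relative order in both, and the DP table's final entry dp[8][6] is also 4, so no common subsequence is longer.

4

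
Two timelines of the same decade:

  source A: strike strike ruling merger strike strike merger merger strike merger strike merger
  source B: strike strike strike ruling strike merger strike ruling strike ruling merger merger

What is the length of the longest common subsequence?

Pick strike at source A[1]=source B[2] → strike at source A[2]=source B[3] → ruling at source A[3]=source B[4] → merger at source A[4]=source B[6] → strike at source A[5]=source B[7] → strike at source A[6]=source B[9] → merger at source A[10]=source B[11] → merger at source A[12]=source B[12]; all 8 events appear in both, in order, and the DP table's final entry dp[12][12] is also 8, so no common subsequence is longer.

8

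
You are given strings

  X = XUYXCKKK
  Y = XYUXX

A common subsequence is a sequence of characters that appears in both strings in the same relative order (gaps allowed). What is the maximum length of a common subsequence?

One common subsequence of length 3: X at X[1]=Y[1], then U at X[2]=Y[3], then X at X[4]=Y[5], and the DP table's final entry dp[8][5] is also 3, so no common subsequence is longer.

3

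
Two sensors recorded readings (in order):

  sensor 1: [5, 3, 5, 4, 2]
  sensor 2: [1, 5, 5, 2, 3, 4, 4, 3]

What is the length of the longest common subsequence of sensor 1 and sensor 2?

Let dp[i][j] be the LCS length of the first i values of sensor 1 and the first j values of sensor 2. dp[i][j] = dp[i-1][j-1]+1 when the i-th and j-th values match, else max(dp[i-1][j], dp[i][j-1]).
    ·  1  5  5  2  3  4  4  3
 ·  0  0  0  0  0  0  0  0  0
 5  0  0  1  1  1  1  1  1  1
 3  0  0  1  1  1  2  2  2  2
 5  0  0  1  2  2  2  2  2  2
 4  0  0  1  2  2  2  3  3  3
 2  0  0  1  2  3  3  3  3  3
dp[5][8] = 3. One LCS (by backtracking along matches): 5, 3, 4.

3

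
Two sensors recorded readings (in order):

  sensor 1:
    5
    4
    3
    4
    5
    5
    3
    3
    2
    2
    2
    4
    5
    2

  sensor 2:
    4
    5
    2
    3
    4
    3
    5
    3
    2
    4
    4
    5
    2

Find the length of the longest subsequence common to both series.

9

Pick 5 [1,2] → 4 [2,5] → 3 [3,6] → 5 [6,7] → 3 [8,8] → 2 [9,9] → 4 [12,11] → 5 [13,12] → 2 [14,13]; all 9 values appear in both, in order. dp[14][13] = 9 confirms this is the maximum.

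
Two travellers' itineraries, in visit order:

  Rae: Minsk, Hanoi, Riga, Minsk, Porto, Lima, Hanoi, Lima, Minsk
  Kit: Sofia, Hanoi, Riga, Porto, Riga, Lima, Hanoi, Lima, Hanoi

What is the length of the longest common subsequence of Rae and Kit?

Pick Hanoi [2,2] → Riga [3,3] → Porto [5,4] → Lima [6,6] → Hanoi [7,7] → Lima [8,8]; all 6 stops appear in both, in order. The LCS DP gives dp[9][9] = 6, so this is optimal.

6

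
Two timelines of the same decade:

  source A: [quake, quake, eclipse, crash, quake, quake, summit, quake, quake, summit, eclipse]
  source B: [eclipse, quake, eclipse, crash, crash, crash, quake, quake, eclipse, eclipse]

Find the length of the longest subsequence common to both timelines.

Taking quake at source A[2]=source B[2], eclipse at source A[3]=source B[3], crash at source A[4]=source B[6], quake at source A[5]=source B[7], quake at source A[6]=source B[8], eclipse at source A[11]=source B[10] gives a common subsequence of length 6. The LCS DP gives dp[11][10] = 6, so this is optimal.

6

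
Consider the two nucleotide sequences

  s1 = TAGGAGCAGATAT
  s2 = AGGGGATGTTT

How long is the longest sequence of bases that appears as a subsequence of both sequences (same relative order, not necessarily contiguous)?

Pick A at s1[2]=s2[1], G at s1[3]=s2[3], G at s1[4]=s2[4], G at s1[6]=s2[5], A at s1[8]=s2[6], G at s1[9]=s2[8], T at s1[11]=s2[10], T at s1[13]=s2[11]; all 8 bases appear in both, in order. dp[13][11] = 8 confirms this is the maximum.

8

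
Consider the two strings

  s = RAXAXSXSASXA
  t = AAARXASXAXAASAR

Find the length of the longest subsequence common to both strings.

One common subsequence of length 8: R (s #1, t #4); then A (s #2, t #6); then X (s #3, t #8); then A (s #4, t #9); then X (s #5, t #10); then A (s #9, t #12); then S (s #10, t #13); then A (s #12, t #14). The LCS DP gives dp[12][15] = 8, so this is optimal.

8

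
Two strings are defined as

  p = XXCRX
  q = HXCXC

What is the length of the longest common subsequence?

3

One common subsequence of length 3: X at p[1]=q[2], then X at p[2]=q[4], then C at p[3]=q[5]. The LCS DP gives dp[5][5] = 3, so this is optimal.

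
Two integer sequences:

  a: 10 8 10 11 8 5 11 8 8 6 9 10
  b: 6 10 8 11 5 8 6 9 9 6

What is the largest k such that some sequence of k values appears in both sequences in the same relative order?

7

Pick 10 at a[1]=b[2], 8 at a[2]=b[3], 11 at a[4]=b[4], 5 at a[6]=b[5], 8 at a[9]=b[6], 6 at a[10]=b[7], 9 at a[11]=b[9]; all 7 values appear in both, in order. dp[12][10] = 7 confirms this is the maximum.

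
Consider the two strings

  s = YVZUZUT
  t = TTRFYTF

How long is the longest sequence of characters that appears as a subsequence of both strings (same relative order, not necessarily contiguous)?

2

Pick Y at s[1]=t[5]; then T at s[7]=t[6]; all 2 characters appear in both, in order. Since dp[7][7] = 2, nothing longer is possible.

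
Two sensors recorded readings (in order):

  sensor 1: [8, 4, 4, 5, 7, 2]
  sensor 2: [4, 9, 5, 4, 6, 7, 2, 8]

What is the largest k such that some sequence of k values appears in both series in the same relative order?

4

Pick 4 (sensor 1 #2, sensor 2 #1); then 4 (sensor 1 #3, sensor 2 #4); then 7 (sensor 1 #5, sensor 2 #6); then 2 (sensor 1 #6, sensor 2 #7); all 4 values appear in both, in order. The LCS DP gives dp[6][8] = 4, so this is optimal.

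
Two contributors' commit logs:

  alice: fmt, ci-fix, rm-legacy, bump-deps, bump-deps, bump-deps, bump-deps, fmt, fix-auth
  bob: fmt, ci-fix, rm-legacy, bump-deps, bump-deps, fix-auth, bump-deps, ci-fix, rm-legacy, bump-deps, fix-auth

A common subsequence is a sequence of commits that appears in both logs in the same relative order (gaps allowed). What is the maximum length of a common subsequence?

Taking fmt (alice #1, bob #1) → ci-fix (alice #2, bob #2) → rm-legacy (alice #3, bob #3) → bump-deps (alice #4, bob #4) → bump-deps (alice #5, bob #5) → bump-deps (alice #6, bob #7) → bump-deps (alice #7, bob #10) → fix-auth (alice #9, bob #11) gives a common subsequence of length 8. The LCS DP gives dp[9][11] = 8, so this is optimal.

8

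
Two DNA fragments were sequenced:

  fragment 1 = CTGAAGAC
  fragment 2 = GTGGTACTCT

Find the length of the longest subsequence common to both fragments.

Let dp[i][j] be the LCS length of the first i bases of fragment 1 and the first j bases of fragment 2. dp[i][j] = dp[i-1][j-1]+1 when the i-th and j-th bases match, else max(dp[i-1][j], dp[i][j-1]).
    ·  G  T  G  G  T  A  C  T  C  T
 ·  0  0  0  0  0  0  0  0  0  0  0
 C  0  0  0  0  0  0  0  1  1  1  1
 T  0  0  1  1  1  1  1  1  2  2  2
 G  0  1  1  2  2  2  2  2  2  2  2
 A  0  1  1  2  2  2  3  3  3  3  3
 A  0  1  1  2  2  2  3  3  3  3  3
 G  0  1  1  2  3  3  3  3  3  3  3
 A  0  1  1  2  3  3  4  4  4  4  4
 C  0  1  1  2  3  3  4  5  5  5  5
dp[8][10] = 5. One LCS (by backtracking along matches): TGGAC.

5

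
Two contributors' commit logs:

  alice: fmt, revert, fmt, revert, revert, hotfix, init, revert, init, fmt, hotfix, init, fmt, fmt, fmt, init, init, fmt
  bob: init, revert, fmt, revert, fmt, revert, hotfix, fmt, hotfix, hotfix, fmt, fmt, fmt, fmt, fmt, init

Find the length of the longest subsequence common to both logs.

One common subsequence of length 11: fmt (alice #1, bob #3) → revert (alice #2, bob #4) → fmt (alice #3, bob #5) → revert (alice #5, bob #6) → hotfix (alice #6, bob #7) → fmt (alice #10, bob #8) → hotfix (alice #11, bob #10) → fmt (alice #13, bob #13) → fmt (alice #14, bob #14) → fmt (alice #15, bob #15) → init (alice #17, bob #16). Since dp[18][16] = 11, nothing longer is possible.

11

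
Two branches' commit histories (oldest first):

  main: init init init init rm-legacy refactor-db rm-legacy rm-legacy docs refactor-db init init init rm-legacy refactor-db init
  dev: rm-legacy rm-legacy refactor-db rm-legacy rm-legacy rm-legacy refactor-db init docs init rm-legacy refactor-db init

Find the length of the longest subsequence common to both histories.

Pick rm-legacy [5,2], then refactor-db [6,3], then rm-legacy [7,5], then rm-legacy [8,6], then refactor-db [10,7], then init [11,8], then init [13,10], then rm-legacy [14,11], then refactor-db [15,12], then init [16,13]; all 10 commits appear in both, in order, and the DP table's final entry dp[16][13] is also 10, so no common subsequence is longer.

10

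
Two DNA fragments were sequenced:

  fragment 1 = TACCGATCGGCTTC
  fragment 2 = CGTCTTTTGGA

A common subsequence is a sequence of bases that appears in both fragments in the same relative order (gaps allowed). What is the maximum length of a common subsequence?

6

Taking C [4,1]; then G [5,2]; then T [7,3]; then C [8,4]; then G [9,9]; then G [10,10] gives a common subsequence of length 6. The LCS DP gives dp[14][11] = 6, so this is optimal.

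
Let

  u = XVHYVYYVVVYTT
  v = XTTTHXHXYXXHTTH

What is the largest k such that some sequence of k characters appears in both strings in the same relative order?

5

One common subsequence of length 5: X at u[1]=v[6], H at u[3]=v[7], Y at u[4]=v[9], T at u[12]=v[13], T at u[13]=v[14]. Since dp[13][15] = 5, nothing longer is possible.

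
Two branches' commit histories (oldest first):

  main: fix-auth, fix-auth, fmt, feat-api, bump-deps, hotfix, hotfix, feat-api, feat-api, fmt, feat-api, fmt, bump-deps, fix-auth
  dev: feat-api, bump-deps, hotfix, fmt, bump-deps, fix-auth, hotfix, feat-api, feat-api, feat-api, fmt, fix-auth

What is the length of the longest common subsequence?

Pick feat-api (main #4, dev #1); then bump-deps (main #5, dev #2); then hotfix (main #6, dev #3); then hotfix (main #7, dev #7); then feat-api (main #8, dev #8); then feat-api (main #9, dev #9); then feat-api (main #11, dev #10); then fmt (main #12, dev #11); then fix-auth (main #14, dev #12); all 9 commits appear in both, in order. The LCS DP gives dp[14][12] = 9, so this is optimal.

9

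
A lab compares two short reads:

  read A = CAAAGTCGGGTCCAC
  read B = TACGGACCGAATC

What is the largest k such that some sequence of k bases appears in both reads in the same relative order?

Pick A at read A[4]=read B[2]; then C at read A[7]=read B[3]; then G at read A[8]=read B[4]; then G at read A[9]=read B[5]; then C at read A[12]=read B[7]; then C at read A[13]=read B[8]; then A at read A[14]=read B[11]; then C at read A[15]=read B[13]; all 8 bases appear in both, in order. dp[15][13] = 8 confirms this is the maximum.

8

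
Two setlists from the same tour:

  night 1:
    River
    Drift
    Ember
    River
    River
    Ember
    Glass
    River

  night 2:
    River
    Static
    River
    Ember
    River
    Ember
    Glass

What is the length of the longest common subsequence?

5

Match River [1,3], Ember [3,4], River [5,5], Ember [6,6], Glass [7,7] — 5 songs in the same relative order in both, and the DP table's final entry dp[8][7] is also 5, so no common subsequence is longer.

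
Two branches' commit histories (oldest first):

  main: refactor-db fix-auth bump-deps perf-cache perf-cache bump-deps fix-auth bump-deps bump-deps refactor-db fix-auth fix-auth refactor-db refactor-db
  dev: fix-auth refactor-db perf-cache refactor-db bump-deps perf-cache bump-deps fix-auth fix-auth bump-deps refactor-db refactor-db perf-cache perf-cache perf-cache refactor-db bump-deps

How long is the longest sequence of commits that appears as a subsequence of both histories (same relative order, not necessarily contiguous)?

9

One common subsequence of length 9: refactor-db at main[1]=dev[4]; then bump-deps at main[3]=dev[5]; then perf-cache at main[5]=dev[6]; then bump-deps at main[6]=dev[7]; then fix-auth at main[7]=dev[9]; then bump-deps at main[9]=dev[10]; then refactor-db at main[10]=dev[11]; then refactor-db at main[13]=dev[12]; then refactor-db at main[14]=dev[16]. Since dp[14][17] = 9, nothing longer is possible.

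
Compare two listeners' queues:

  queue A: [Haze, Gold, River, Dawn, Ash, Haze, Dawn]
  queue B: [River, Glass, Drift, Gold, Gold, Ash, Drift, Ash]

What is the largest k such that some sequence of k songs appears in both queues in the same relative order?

Match Gold at queue A[2]=queue B[5]; then Ash at queue A[5]=queue B[8] — 2 songs in the same relative order in both. The LCS DP gives dp[7][8] = 2, so this is optimal.

2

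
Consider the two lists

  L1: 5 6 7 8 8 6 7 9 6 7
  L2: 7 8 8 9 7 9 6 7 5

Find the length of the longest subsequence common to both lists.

Let dp[i][j] be the LCS length of the first i values of L1 and the first j values of L2. dp[i][j] = dp[i-1][j-1]+1 when the i-th and j-th values match, else max(dp[i-1][j], dp[i][j-1]).
    ·  7  8  8  9  7  9  6  7  5
 ·  0  0  0  0  0  0  0  0  0  0
 5  0  0  0  0  0  0  0  0  0  1
 6  0  0  0  0  0  0  0  1  1  1
 7  0  1  1  1  1  1  1  1  2  2
 8  0  1  2  2  2  2  2  2  2  2
 8  0  1  2  3  3  3  3  3  3  3
 6  0  1  2  3  3  3  3  4  4  4
 7  0  1  2  3  3  4  4  4  5  5
 9  0  1  2  3  4  4  5  5  5  5
 6  0  1  2  3  4  4  5  6  6  6
 7  0  1  2  3  4  5  5  6  7  7
dp[10][9] = 7. One LCS (by backtracking along matches): 7, 8, 8, 7, 9, 6, 7.

7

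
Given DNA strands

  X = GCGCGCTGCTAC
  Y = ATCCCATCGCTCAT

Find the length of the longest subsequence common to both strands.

Pick C at X[2]=Y[3], then C at X[4]=Y[4], then C at X[6]=Y[5], then T at X[7]=Y[7], then G at X[8]=Y[9], then C at X[9]=Y[10], then T at X[10]=Y[11], then A at X[11]=Y[13]; all 8 bases appear in both, in order. The LCS DP gives dp[12][14] = 8, so this is optimal.

8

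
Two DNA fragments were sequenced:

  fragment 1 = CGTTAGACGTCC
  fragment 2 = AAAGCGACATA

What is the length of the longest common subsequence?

Let dp[i][j] be the LCS length of the first i bases of fragment 1 and the first j bases of fragment 2. dp[i][j] = dp[i-1][j-1]+1 when the i-th and j-th bases match, else max(dp[i-1][j], dp[i][j-1]).
    ·  A  A  A  G  C  G  A  C  A  T  A
 ·  0  0  0  0  0  0  0  0  0  0  0  0
 C  0  0  0  0  0  1  1  1  1  1  1  1
 G  0  0  0  0  1  1  2  2  2  2  2  2
 T  0  0  0  0  1  1  2  2  2  2  3  3
 T  0  0  0  0  1  1  2  2  2  2  3  3
 A  0  1  1  1  1  1  2  3  3  3  3  4
 G  0  1  1  1  2  2  2  3  3  3  3  4
 A  0  1  2  2  2  2  2  3  3  4  4  4
 C  0  1  2  2  2  3  3  3  4  4  4  4
 G  0  1  2  2  3  3  4  4  4  4  4  4
 T  0  1  2  2  3  3  4  4  4  4  5  5
 C  0  1  2  2  3  4  4  4  5  5  5  5
 C  0  1  2  2  3  4  4  4  5  5  5  5
dp[12][11] = 5. One LCS (by backtracking along matches): CGAAT.

5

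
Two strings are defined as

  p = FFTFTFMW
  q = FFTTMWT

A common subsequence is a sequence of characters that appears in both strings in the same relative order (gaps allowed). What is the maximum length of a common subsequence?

6

Let dp[i][j] be the LCS length of the first i characters of p and the first j characters of q. dp[i][j] = dp[i-1][j-1]+1 when the i-th and j-th characters match, else max(dp[i-1][j], dp[i][j-1]).
    ·  F  F  T  T  M  W  T
 ·  0  0  0  0  0  0  0  0
 F  0  1  1  1  1  1  1  1
 F  0  1  2  2  2  2  2  2
 T  0  1  2  3  3  3  3  3
 F  0  1  2  3  3  3  3  3
 T  0  1  2  3  4  4  4  4
 F  0  1  2  3  4  4  4  4
 M  0  1  2  3  4  5  5  5
 W  0  1  2  3  4  5  6  6
dp[8][7] = 6. One LCS (by backtracking along matches): FFTTMW.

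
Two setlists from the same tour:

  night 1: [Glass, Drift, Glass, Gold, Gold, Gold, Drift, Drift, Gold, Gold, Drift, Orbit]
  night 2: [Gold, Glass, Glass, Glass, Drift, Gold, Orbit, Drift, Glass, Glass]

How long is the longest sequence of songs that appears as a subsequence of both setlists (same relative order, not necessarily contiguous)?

Pick Glass (night 1 #1, night 2 #3) → Glass (night 1 #3, night 2 #4) → Drift (night 1 #8, night 2 #5) → Gold (night 1 #9, night 2 #6) → Drift (night 1 #11, night 2 #8); all 5 songs appear in both, in order, and the DP table's final entry dp[12][10] is also 5, so no common subsequence is longer.

5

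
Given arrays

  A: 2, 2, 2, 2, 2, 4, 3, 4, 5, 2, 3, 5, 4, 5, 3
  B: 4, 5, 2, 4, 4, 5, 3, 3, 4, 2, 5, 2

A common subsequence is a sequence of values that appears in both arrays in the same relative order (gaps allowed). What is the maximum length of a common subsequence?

7

Pick 2 at A[5]=B[3] → 4 at A[6]=B[4] → 4 at A[8]=B[5] → 5 at A[9]=B[6] → 3 at A[11]=B[8] → 4 at A[13]=B[9] → 5 at A[14]=B[11]; all 7 values appear in both, in order. Since dp[15][12] = 7, nothing longer is possible.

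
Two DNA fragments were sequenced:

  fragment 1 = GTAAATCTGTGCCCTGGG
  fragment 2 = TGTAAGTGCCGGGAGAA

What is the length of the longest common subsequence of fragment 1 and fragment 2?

Taking G [1,2]; then T [2,3]; then A [4,4]; then A [5,5]; then G [9,6]; then T [10,7]; then G [11,8]; then C [12,9]; then C [13,10]; then G [16,12]; then G [17,13]; then G [18,15] gives a common subsequence of length 12, and the DP table's final entry dp[18][17] is also 12, so no common subsequence is longer.

12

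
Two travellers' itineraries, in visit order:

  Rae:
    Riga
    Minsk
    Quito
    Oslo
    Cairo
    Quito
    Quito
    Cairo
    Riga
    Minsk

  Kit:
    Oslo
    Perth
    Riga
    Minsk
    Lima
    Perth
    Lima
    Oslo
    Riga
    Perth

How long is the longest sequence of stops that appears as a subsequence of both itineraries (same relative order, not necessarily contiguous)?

4

Pick Riga at Rae[1]=Kit[3], Minsk at Rae[2]=Kit[4], Oslo at Rae[4]=Kit[8], Riga at Rae[9]=Kit[9]; all 4 stops appear in both, in order. dp[10][10] = 4 confirms this is the maximum.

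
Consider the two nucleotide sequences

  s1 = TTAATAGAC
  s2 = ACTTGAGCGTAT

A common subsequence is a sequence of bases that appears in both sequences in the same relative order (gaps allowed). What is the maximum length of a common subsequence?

5

Pick T (s1 #1, s2 #3), then T (s1 #2, s2 #4), then A (s1 #3, s2 #6), then A (s1 #4, s2 #11), then T (s1 #5, s2 #12); all 5 bases appear in both, in order. The LCS DP gives dp[9][12] = 5, so this is optimal.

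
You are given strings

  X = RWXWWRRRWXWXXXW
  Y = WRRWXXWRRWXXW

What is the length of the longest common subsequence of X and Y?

One common subsequence of length 10: R [1,3], then W [2,4], then X [3,6], then W [5,7], then R [7,8], then R [8,9], then W [11,10], then X [13,11], then X [14,12], then W [15,13], and the DP table's final entry dp[15][13] is also 10, so no common subsequence is longer.

10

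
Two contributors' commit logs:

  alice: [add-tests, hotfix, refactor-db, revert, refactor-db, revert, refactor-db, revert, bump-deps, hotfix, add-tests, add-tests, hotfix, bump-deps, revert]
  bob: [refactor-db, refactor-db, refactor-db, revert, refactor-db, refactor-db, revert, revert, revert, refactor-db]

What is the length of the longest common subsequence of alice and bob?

6

Match refactor-db [3,3], then revert [4,4], then refactor-db [5,6], then revert [6,7], then revert [8,8], then revert [15,9] — 6 commits in the same relative order in both, and the DP table's final entry dp[15][10] is also 6, so no common subsequence is longer.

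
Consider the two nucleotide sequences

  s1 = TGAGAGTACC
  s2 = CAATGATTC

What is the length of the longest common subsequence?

5

Pick T (s1 #1, s2 #4), G (s1 #2, s2 #5), A (s1 #3, s2 #6), T (s1 #7, s2 #8), C (s1 #10, s2 #9); all 5 bases appear in both, in order, and the DP table's final entry dp[10][9] is also 5, so no common subsequence is longer.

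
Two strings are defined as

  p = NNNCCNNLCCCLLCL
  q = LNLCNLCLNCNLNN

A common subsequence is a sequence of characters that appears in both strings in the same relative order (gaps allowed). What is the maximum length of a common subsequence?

8

Match N [1,2]; then C [5,4]; then N [7,5]; then L [8,6]; then C [11,7]; then L [12,8]; then C [14,10]; then L [15,12] — 8 characters in the same relative order in both, and the DP table's final entry dp[15][14] is also 8, so no common subsequence is longer.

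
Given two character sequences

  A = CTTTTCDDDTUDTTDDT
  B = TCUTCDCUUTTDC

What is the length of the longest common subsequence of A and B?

8

Pick C at A[1]=B[2] → T at A[5]=B[4] → C at A[6]=B[5] → D at A[7]=B[6] → U at A[11]=B[9] → T at A[13]=B[10] → T at A[14]=B[11] → D at A[15]=B[12]; all 8 characters appear in both, in order, and the DP table's final entry dp[17][13] is also 8, so no common subsequence is longer.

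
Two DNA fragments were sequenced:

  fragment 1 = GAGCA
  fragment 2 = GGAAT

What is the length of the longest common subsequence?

Let dp[i][j] be the LCS length of the first i bases of fragment 1 and the first j bases of fragment 2. dp[i][j] = dp[i-1][j-1]+1 when the i-th and j-th bases match, else max(dp[i-1][j], dp[i][j-1]).
    ·  G  G  A  A  T
 ·  0  0  0  0  0  0
 G  0  1  1  1  1  1
 A  0  1  1  2  2  2
 G  0  1  2  2  2  2
 C  0  1  2  2  2  2
 A  0  1  2  3  3  3
dp[5][5] = 3. One LCS (by backtracking along matches): GAA.

3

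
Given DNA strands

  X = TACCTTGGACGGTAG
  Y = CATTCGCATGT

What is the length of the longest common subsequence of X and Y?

One common subsequence of length 7: A (X #2, Y #2), then T (X #5, Y #3), then T (X #6, Y #4), then G (X #7, Y #6), then A (X #9, Y #8), then G (X #12, Y #10), then T (X #13, Y #11). The LCS DP gives dp[15][11] = 7, so this is optimal.

7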